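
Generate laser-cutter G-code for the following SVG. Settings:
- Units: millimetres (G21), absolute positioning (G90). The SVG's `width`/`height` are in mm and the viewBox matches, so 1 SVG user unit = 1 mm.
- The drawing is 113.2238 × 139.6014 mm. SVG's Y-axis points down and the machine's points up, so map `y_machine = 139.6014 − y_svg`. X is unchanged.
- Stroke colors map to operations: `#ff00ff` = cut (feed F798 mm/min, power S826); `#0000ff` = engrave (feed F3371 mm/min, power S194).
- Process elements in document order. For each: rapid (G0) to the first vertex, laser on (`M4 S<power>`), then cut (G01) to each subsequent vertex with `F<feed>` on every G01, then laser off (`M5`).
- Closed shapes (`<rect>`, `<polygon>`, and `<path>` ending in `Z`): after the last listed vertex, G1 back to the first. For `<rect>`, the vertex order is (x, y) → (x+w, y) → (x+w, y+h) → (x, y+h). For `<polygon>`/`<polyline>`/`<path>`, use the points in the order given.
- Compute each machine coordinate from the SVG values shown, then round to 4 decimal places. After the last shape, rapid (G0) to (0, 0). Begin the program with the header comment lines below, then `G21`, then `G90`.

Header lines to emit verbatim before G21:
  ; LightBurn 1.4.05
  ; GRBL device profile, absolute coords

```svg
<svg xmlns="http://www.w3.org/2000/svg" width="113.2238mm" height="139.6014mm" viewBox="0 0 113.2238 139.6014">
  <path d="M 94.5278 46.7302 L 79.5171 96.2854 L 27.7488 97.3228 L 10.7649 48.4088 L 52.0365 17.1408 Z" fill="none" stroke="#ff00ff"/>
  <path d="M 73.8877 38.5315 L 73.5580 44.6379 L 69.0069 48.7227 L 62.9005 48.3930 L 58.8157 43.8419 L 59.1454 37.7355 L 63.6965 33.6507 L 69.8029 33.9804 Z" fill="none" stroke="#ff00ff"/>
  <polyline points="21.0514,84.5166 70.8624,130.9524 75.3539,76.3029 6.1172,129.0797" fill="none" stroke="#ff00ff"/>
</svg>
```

viewBox `0 0 113.2238 139.6014` with mm width/height → 1 unit = 1 mm. Flip: y_m = 139.6014 − y_svg.

**Shape 1** — `<path>` regular polygon, stroke `#ff00ff` → cut (S826, F798). Machine vertices: (94.5278,92.8712) → (79.5171,43.3160) → (27.7488,42.2786) → (10.7649,91.1926) → (52.0365,122.4606) → (94.5278,92.8712). Closed: final G1 returns to the first vertex.

**Shape 2** — `<path>` regular polygon, stroke `#ff00ff` → cut (S826, F798). Machine vertices: (73.8877,101.0699) → (73.5580,94.9635) → (69.0069,90.8787) → (62.9005,91.2084) → (58.8157,95.7595) → (59.1454,101.8659) → (63.6965,105.9507) → (69.8029,105.6210) → (73.8877,101.0699). Closed: final G1 returns to the first vertex.

**Shape 3** — `<polyline>` open polyline, stroke `#ff00ff` → cut (S826, F798). Machine vertices: (21.0514,55.0848) → (70.8624,8.6490) → (75.3539,63.2985) → (6.1172,10.5217). Open path.

; LightBurn 1.4.05
; GRBL device profile, absolute coords
G21
G90
G0 X94.5278 Y92.8712
M4 S826
G01 X79.5171 Y43.3160 F798
G01 X27.7488 Y42.2786 F798
G01 X10.7649 Y91.1926 F798
G01 X52.0365 Y122.4606 F798
G01 X94.5278 Y92.8712 F798
M5
G0 X73.8877 Y101.0699
M4 S826
G01 X73.5580 Y94.9635 F798
G01 X69.0069 Y90.8787 F798
G01 X62.9005 Y91.2084 F798
G01 X58.8157 Y95.7595 F798
G01 X59.1454 Y101.8659 F798
G01 X63.6965 Y105.9507 F798
G01 X69.8029 Y105.6210 F798
G01 X73.8877 Y101.0699 F798
M5
G0 X21.0514 Y55.0848
M4 S826
G01 X70.8624 Y8.6490 F798
G01 X75.3539 Y63.2985 F798
G01 X6.1172 Y10.5217 F798
M5
G0 X0.0000 Y0.0000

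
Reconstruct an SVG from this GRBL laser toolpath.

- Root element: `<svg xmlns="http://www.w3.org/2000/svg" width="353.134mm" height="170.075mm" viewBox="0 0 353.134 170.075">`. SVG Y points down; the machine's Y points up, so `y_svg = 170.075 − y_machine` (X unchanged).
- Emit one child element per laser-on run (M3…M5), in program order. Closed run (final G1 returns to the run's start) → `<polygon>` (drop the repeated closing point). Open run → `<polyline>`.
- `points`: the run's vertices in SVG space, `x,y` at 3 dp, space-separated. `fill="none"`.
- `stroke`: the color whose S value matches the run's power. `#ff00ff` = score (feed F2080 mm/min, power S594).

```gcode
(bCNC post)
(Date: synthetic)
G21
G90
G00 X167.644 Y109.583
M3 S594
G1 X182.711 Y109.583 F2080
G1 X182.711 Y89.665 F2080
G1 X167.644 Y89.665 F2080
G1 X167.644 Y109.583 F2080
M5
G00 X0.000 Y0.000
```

<svg xmlns="http://www.w3.org/2000/svg" width="353.134mm" height="170.075mm" viewBox="0 0 353.134 170.075">
  <polygon points="167.644,60.492 182.711,60.492 182.711,80.410 167.644,80.410" fill="none" stroke="#ff00ff"/>
</svg>

Machine Y-up, SVG Y-down with viewBox height 170.075, so y_svg = 170.075 − y_machine; X carries over. Every run uses S594, so all elements get stroke `#ff00ff` (score).

Run 1: The run returns to its start, so emit a `<polygon>` with points (Y-flipped): 167.644,60.492 182.711,60.492 182.711,80.410 167.644,80.410.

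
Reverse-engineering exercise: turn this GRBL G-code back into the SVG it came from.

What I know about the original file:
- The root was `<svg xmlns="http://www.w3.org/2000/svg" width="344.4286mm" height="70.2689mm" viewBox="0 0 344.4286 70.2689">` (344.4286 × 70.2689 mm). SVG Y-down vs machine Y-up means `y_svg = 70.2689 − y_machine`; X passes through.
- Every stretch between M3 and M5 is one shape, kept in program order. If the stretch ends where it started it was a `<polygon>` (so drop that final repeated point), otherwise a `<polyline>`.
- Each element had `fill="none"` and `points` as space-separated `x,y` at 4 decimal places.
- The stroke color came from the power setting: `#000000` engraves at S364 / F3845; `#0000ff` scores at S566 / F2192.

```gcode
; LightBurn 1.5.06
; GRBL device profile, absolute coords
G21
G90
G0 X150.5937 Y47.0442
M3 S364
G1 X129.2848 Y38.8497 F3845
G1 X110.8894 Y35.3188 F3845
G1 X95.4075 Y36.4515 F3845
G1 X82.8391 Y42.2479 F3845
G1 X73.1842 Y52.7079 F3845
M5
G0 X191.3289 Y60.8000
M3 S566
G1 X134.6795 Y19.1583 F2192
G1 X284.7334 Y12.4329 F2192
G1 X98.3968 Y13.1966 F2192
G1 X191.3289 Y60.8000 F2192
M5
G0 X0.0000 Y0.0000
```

Machine Y-up, SVG Y-down with viewBox height 70.2689, so y_svg = 70.2689 − y_machine; X carries over.

Run 1: the run's S364 means `#000000` (engrave). The run is open, so emit a `<polyline>` with points (Y-flipped): 150.5937,23.2247 129.2848,31.4192 110.8894,34.9501 95.4075,33.8174 82.8391,28.0210 73.1842,17.5610.

Run 2: the run's S566 means `#0000ff` (score). The run returns to its start, so emit a `<polygon>` with points (Y-flipped): 191.3289,9.4689 134.6795,51.1106 284.7334,57.8360 98.3968,57.0723.

<svg xmlns="http://www.w3.org/2000/svg" width="344.4286mm" height="70.2689mm" viewBox="0 0 344.4286 70.2689">
  <polyline points="150.5937,23.2247 129.2848,31.4192 110.8894,34.9501 95.4075,33.8174 82.8391,28.0210 73.1842,17.5610" fill="none" stroke="#000000"/>
  <polygon points="191.3289,9.4689 134.6795,51.1106 284.7334,57.8360 98.3968,57.0723" fill="none" stroke="#0000ff"/>
</svg>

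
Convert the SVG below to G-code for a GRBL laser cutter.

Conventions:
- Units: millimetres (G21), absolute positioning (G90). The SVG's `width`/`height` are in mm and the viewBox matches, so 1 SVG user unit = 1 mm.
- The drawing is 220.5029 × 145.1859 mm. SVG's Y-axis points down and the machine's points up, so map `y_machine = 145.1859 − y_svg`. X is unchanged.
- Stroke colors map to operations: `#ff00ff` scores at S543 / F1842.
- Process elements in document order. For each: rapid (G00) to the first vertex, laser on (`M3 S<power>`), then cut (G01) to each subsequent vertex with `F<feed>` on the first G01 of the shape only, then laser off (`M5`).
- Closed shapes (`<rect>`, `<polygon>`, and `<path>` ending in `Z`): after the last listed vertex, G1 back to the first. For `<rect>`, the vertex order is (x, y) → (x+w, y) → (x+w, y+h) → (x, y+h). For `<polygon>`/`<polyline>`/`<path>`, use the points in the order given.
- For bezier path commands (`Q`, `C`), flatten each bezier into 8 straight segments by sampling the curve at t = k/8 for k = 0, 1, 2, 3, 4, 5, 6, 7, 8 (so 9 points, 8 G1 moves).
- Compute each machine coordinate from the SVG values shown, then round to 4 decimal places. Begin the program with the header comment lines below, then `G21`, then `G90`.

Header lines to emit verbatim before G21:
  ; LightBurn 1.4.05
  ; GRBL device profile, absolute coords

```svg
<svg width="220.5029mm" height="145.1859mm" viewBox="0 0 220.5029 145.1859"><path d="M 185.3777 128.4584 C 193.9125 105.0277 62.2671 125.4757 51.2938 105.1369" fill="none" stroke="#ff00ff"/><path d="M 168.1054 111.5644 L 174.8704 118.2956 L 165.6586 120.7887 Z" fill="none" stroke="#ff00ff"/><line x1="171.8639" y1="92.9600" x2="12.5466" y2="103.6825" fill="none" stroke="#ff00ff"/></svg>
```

viewBox `0 0 220.5029 145.1859` with mm width/height → 1 unit = 1 mm. Flip: y_m = 145.1859 − y_svg.

**Shape 1** — `<path>` cubic bezier, stroke `#ff00ff` → score (S543, F1842). Control points (SVG): P0=(185.3777,128.4584), P1=(193.9125,105.0277), P2=(62.2671,125.4757), P3=(51.2938,105.1369); sampled at t=k/8. Machine vertices: (185.3777,16.7275) → (182.5168,23.6226) → (169.5708,27.3962) → (149.5967,29.0405) → (125.6513,29.5477) → (100.7914,29.9100) → (78.0740,31.1195) → (60.5558,34.1685) → (51.2938,40.0490). Open path.

**Shape 2** — `<path>` regular polygon, stroke `#ff00ff` → score (S543, F1842). Machine vertices: (168.1054,33.6215) → (174.8704,26.8903) → (165.6586,24.3972) → (168.1054,33.6215). Closed: final G1 returns to the first vertex.

**Shape 3** — `<line>` line segment, stroke `#ff00ff` → score (S543, F1842). Machine vertices: (171.8639,52.2259) → (12.5466,41.5034). Open path.

; LightBurn 1.4.05
; GRBL device profile, absolute coords
G21
G90
G00 X185.3777 Y16.7275
M3 S543
G01 X182.5168 Y23.6226 F1842
G01 X169.5708 Y27.3962
G01 X149.5967 Y29.0405
G01 X125.6513 Y29.5477
G01 X100.7914 Y29.9100
G01 X78.0740 Y31.1195
G01 X60.5558 Y34.1685
G01 X51.2938 Y40.0490
M5
G00 X168.1054 Y33.6215
M3 S543
G01 X174.8704 Y26.8903 F1842
G01 X165.6586 Y24.3972
G01 X168.1054 Y33.6215
M5
G00 X171.8639 Y52.2259
M3 S543
G01 X12.5466 Y41.5034 F1842
M5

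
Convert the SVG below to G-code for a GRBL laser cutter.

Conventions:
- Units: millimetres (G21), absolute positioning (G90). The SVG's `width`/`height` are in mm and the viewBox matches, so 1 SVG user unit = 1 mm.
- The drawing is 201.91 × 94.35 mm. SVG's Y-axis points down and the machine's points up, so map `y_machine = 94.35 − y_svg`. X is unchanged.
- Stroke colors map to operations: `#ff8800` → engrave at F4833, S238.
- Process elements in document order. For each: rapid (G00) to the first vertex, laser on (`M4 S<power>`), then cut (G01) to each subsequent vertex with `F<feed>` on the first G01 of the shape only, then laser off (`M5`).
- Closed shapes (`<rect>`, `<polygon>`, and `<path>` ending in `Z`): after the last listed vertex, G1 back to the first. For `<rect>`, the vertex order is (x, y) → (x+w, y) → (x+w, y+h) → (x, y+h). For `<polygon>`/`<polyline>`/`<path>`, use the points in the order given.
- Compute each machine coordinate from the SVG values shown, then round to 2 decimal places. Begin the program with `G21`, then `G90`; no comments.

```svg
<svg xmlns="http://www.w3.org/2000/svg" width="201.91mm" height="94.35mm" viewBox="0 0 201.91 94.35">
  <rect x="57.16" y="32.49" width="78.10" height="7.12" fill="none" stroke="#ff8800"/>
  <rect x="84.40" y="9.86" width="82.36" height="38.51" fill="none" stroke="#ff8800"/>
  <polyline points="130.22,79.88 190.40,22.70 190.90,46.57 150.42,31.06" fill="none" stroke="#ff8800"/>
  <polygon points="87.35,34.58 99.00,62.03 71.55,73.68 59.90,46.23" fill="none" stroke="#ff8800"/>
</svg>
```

Since the viewBox matches the mm dimensions, user units are millimetres directly. The only transform is the Y-flip y_m = 94.35 − y_svg.

Shape 1 is a rectangle drawn with `<rect>`. Its stroke #ff8800 means engrave at S238, F4833. After flipping Y the toolpath is (57.16,61.86) → (135.26,61.86) → (135.26,54.74) → (57.16,54.74) → (57.16,61.86), returning to the start.

Shape 2 is a rectangle drawn with `<rect>`. Its stroke #ff8800 means engrave at S238, F4833. After flipping Y the toolpath is (84.40,84.49) → (166.76,84.49) → (166.76,45.98) → (84.40,45.98) → (84.40,84.49), returning to the start.

Shape 3 is a open polyline drawn with `<polyline>`. Its stroke #ff8800 means engrave at S238, F4833. After flipping Y the toolpath is (130.22,14.47) → (190.40,71.65) → (190.90,47.78) → (150.42,63.29).

Shape 4 is a regular polygon drawn with `<polygon>`. Its stroke #ff8800 means engrave at S238, F4833. After flipping Y the toolpath is (87.35,59.77) → (99.00,32.32) → (71.55,20.67) → (59.90,48.12) → (87.35,59.77), returning to the start.

G21
G90
G00 X57.16 Y61.86
M4 S238
G01 X135.26 Y61.86 F4833
G01 X135.26 Y54.74
G01 X57.16 Y54.74
G01 X57.16 Y61.86
M5
G00 X84.40 Y84.49
M4 S238
G01 X166.76 Y84.49 F4833
G01 X166.76 Y45.98
G01 X84.40 Y45.98
G01 X84.40 Y84.49
M5
G00 X130.22 Y14.47
M4 S238
G01 X190.40 Y71.65 F4833
G01 X190.90 Y47.78
G01 X150.42 Y63.29
M5
G00 X87.35 Y59.77
M4 S238
G01 X99.00 Y32.32 F4833
G01 X71.55 Y20.67
G01 X59.90 Y48.12
G01 X87.35 Y59.77
M5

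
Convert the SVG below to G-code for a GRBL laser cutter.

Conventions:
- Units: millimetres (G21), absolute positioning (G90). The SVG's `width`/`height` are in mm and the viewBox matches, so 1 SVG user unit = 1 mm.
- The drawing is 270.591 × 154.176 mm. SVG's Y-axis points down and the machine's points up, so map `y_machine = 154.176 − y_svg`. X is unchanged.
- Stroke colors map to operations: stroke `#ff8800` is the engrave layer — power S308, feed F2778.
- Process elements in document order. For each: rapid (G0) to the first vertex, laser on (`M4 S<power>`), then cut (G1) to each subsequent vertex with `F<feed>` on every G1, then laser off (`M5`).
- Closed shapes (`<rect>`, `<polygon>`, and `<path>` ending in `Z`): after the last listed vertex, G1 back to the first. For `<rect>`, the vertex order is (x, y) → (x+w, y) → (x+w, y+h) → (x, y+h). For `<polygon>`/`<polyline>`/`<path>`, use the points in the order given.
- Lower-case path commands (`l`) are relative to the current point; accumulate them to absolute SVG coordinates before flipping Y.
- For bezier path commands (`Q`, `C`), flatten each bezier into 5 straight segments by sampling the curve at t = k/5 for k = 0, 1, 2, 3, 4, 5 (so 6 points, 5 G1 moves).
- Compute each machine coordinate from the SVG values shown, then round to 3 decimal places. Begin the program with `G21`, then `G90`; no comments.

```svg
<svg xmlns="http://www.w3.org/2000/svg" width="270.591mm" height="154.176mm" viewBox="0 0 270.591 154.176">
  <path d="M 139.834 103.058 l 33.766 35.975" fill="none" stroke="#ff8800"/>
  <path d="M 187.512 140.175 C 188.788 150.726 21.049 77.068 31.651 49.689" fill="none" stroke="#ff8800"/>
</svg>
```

Since the viewBox matches the mm dimensions, user units are millimetres directly. The only transform is the Y-flip y_m = 154.176 − y_svg.

Shape 1 is a line segment drawn with `<path>`. Its stroke #ff8800 means engrave at S308, F2778. After flipping Y the toolpath is (139.834,51.118) → (173.600,15.143).

Shape 2 is a cubic bezier drawn with `<path>`. Its stroke #ff8800 means engrave at S308, F2778. After flipping Y the toolpath is (187.512,14.001) → (170.775,16.732) → (130.147,33.409) → (82.301,57.770) → (43.912,83.550) → (31.651,104.487).

G21
G90
G0 X139.834 Y51.118
M4 S308
G1 X173.600 Y15.143 F2778
M5
G0 X187.512 Y14.001
M4 S308
G1 X170.775 Y16.732 F2778
G1 X130.147 Y33.409 F2778
G1 X82.301 Y57.770 F2778
G1 X43.912 Y83.550 F2778
G1 X31.651 Y104.487 F2778
M5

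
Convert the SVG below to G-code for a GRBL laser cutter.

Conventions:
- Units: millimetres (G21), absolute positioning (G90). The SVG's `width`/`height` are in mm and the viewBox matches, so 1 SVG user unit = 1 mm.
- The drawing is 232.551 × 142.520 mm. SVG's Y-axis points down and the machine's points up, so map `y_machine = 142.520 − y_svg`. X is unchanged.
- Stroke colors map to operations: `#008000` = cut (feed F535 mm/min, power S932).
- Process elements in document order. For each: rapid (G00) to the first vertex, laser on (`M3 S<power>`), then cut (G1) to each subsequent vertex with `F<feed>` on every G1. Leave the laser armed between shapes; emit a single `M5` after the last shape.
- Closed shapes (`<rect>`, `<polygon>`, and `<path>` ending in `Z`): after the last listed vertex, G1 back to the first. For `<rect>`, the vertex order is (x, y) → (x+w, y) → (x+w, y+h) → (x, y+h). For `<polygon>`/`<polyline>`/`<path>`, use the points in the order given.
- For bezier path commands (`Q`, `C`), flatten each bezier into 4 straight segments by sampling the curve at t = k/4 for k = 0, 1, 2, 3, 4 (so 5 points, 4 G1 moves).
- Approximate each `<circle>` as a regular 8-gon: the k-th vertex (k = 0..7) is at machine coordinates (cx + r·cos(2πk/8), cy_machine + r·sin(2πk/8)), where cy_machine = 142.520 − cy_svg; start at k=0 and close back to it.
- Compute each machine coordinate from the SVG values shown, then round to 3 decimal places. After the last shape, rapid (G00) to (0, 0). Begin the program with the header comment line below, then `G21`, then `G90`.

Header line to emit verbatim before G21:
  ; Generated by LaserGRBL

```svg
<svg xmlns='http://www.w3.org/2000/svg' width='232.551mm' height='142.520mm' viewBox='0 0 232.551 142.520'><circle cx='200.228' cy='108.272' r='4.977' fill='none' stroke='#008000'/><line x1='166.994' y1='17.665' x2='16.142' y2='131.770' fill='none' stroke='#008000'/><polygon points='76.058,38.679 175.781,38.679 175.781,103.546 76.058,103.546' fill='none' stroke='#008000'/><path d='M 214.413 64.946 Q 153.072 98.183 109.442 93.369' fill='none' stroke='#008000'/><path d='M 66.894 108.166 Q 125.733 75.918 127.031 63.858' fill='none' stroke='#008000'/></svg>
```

; Generated by LaserGRBL
G21
G90
G00 X205.205 Y34.248
M3 S932
G1 X203.747 Y37.767 F535
G1 X200.228 Y39.225 F535
G1 X196.709 Y37.767 F535
G1 X195.251 Y34.248 F535
G1 X196.709 Y30.729 F535
G1 X200.228 Y29.271 F535
G1 X203.747 Y30.729 F535
G1 X205.205 Y34.248 F535
G00 X166.994 Y124.855
M3 S932
G1 X16.142 Y10.750 F535
G00 X76.058 Y103.841
M3 S932
G1 X175.781 Y103.841 F535
G1 X175.781 Y38.974 F535
G1 X76.058 Y38.974 F535
G1 X76.058 Y103.841 F535
G00 X214.413 Y77.574
M3 S932
G1 X184.849 Y63.334 F535
G1 X157.500 Y53.850 F535
G1 X132.364 Y49.122 F535
G1 X109.442 Y49.151 F535
G00 X66.894 Y34.354
M3 S932
G1 X92.717 Y49.216 F535
G1 X111.348 Y61.555 F535
G1 X122.786 Y71.370 F535
G1 X127.031 Y78.662 F535
M5
G00 X0.000 Y0.000

1 u = 1 mm; y_m = 142.520 − y.

[1] `<circle>` circle, #008000→cut S932 F535: (205.205,34.248) → (203.747,37.767) → (200.228,39.225) → (196.709,37.767) → (195.251,34.248) → (196.709,30.729) → (200.228,29.271) → (203.747,30.729) → (205.205,34.248) (closed)

[2] `<line>` line segment, #008000→cut S932 F535: (166.994,124.855) → (16.142,10.750)

[3] `<polygon>` rectangle, #008000→cut S932 F535: (76.058,103.841) → (175.781,103.841) → (175.781,38.974) → (76.058,38.974) → (76.058,103.841) (closed)

[4] `<path>` quadratic bezier, #008000→cut S932 F535: (214.413,77.574) → (184.849,63.334) → (157.500,53.850) → (132.364,49.122) → (109.442,49.151)

[5] `<path>` quadratic bezier, #008000→cut S932 F535: (66.894,34.354) → (92.717,49.216) → (111.348,61.555) → (122.786,71.370) → (127.031,78.662)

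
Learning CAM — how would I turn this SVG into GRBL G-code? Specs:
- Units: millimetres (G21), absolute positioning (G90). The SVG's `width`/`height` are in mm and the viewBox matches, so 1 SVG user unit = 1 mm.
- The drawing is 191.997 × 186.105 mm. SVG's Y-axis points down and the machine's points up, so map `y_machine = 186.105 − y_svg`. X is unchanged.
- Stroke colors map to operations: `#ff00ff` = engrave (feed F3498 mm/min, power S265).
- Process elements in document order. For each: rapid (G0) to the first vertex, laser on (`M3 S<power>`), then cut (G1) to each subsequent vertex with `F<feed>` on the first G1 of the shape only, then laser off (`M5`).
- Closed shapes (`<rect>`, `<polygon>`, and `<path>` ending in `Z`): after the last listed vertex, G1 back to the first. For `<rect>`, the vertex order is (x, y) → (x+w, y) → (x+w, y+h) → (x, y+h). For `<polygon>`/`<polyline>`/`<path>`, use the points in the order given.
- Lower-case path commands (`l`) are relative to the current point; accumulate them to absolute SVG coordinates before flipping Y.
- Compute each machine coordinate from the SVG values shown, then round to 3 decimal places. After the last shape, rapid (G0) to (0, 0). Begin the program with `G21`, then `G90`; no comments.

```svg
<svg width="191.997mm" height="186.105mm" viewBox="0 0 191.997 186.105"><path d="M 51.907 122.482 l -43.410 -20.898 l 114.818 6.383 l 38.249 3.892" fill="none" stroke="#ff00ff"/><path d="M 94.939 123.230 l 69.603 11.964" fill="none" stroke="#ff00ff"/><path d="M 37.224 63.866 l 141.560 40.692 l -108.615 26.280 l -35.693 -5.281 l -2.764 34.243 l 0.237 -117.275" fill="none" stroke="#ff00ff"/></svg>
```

G21
G90
G0 X51.907 Y63.623
M3 S265
G1 X8.497 Y84.521 F3498
G1 X123.315 Y78.138
G1 X161.564 Y74.246
M5
G0 X94.939 Y62.875
M3 S265
G1 X164.542 Y50.911 F3498
M5
G0 X37.224 Y122.239
M3 S265
G1 X178.784 Y81.547 F3498
G1 X70.169 Y55.267
G1 X34.476 Y60.548
G1 X31.712 Y26.305
G1 X31.949 Y143.580
M5
G0 X0.000 Y0.000

1 u = 1 mm; y_m = 186.105 − y.

[1] `<path>` open polyline, #ff00ff→engrave S265 F3498: (51.907,63.623) → (8.497,84.521) → (123.315,78.138) → (161.564,74.246)

[2] `<path>` line segment, #ff00ff→engrave S265 F3498: (94.939,62.875) → (164.542,50.911)

[3] `<path>` open polyline, #ff00ff→engrave S265 F3498: (37.224,122.239) → (178.784,81.547) → (70.169,55.267) → (34.476,60.548) → (31.712,26.305) → (31.949,143.580)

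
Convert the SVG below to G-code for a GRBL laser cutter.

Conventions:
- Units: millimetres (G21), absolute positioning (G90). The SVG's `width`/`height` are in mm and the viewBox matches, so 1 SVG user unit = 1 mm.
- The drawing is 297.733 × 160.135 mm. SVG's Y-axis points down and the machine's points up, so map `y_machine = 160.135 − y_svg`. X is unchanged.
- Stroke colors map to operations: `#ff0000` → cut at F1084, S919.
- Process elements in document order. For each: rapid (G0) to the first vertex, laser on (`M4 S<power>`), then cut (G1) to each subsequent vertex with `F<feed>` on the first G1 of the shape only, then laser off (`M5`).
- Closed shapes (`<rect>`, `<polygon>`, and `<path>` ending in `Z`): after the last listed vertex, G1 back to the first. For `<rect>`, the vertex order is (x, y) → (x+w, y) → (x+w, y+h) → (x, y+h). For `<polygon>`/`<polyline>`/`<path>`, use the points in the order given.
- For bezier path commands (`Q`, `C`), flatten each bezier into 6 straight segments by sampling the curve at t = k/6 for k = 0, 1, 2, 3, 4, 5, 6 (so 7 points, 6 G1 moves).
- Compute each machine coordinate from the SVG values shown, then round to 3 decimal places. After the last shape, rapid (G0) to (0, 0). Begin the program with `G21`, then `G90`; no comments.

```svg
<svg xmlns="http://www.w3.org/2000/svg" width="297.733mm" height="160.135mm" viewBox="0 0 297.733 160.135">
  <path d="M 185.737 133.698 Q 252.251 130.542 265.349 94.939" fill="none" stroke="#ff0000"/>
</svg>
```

1 u = 1 mm; y_m = 160.135 − y.

[1] `<path>` quadratic bezier, #ff0000→cut S919 F1084: (185.737,26.437) → (206.425,28.390) → (224.145,32.146) → (238.897,37.705) → (250.682,45.066) → (259.499,54.230) → (265.349,65.196)

G21
G90
G0 X185.737 Y26.437
M4 S919
G1 X206.425 Y28.390 F1084
G1 X224.145 Y32.146
G1 X238.897 Y37.705
G1 X250.682 Y45.066
G1 X259.499 Y54.230
G1 X265.349 Y65.196
M5
G0 X0.000 Y0.000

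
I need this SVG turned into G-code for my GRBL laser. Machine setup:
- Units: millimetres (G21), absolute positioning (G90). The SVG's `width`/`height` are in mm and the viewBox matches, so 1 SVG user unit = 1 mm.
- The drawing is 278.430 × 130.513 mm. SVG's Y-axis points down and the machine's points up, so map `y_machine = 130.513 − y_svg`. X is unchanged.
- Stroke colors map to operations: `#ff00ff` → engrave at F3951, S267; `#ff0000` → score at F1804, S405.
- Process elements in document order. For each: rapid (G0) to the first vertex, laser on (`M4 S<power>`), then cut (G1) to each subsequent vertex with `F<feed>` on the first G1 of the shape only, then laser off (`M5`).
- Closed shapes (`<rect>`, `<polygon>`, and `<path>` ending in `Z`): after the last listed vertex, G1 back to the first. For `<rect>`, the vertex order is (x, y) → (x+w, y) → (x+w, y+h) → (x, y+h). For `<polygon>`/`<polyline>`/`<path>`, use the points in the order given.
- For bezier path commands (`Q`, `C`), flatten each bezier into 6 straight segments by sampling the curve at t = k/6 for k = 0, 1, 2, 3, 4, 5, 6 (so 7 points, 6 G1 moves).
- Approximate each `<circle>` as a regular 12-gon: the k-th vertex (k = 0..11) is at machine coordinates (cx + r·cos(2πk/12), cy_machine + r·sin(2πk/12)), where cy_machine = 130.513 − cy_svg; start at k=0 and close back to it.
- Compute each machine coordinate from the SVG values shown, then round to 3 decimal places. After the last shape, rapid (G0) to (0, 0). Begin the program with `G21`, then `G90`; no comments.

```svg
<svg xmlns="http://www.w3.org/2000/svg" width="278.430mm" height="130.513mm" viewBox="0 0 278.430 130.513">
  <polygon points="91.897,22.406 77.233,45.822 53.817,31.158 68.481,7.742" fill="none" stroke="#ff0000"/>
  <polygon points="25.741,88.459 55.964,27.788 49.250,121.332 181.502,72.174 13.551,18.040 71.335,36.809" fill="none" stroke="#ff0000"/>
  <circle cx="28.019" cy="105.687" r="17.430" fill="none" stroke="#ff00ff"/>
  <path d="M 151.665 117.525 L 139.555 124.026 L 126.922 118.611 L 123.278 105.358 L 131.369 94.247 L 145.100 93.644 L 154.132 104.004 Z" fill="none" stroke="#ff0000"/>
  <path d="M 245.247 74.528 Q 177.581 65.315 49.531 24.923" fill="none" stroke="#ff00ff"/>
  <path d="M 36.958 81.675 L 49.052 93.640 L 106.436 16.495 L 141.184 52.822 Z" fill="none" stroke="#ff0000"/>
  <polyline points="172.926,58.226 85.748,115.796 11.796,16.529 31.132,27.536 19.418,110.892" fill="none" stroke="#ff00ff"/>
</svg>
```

G21
G90
G0 X91.897 Y108.107
M4 S405
G1 X77.233 Y84.691 F1804
G1 X53.817 Y99.355
G1 X68.481 Y122.771
G1 X91.897 Y108.107
M5
G0 X25.741 Y42.054
M4 S405
G1 X55.964 Y102.725 F1804
G1 X49.250 Y9.181
G1 X181.502 Y58.339
G1 X13.551 Y112.473
G1 X71.335 Y93.704
G1 X25.741 Y42.054
M5
G0 X45.449 Y24.826
M4 S267
G1 X43.114 Y33.541 F3951
G1 X36.734 Y39.921
G1 X28.019 Y42.256
G1 X19.304 Y39.921
G1 X12.924 Y33.541
G1 X10.589 Y24.826
G1 X12.924 Y16.111
G1 X19.304 Y9.731
G1 X28.019 Y7.396
G1 X36.734 Y9.731
G1 X43.114 Y16.111
G1 X45.449 Y24.826
M5
G0 X151.665 Y12.988
M4 S405
G1 X139.555 Y6.487 F1804
G1 X126.922 Y11.902
G1 X123.278 Y25.155
G1 X131.369 Y36.266
G1 X145.100 Y36.869
G1 X154.132 Y26.509
G1 X151.665 Y12.988
M5
G0 X245.247 Y55.985
M4 S267
G1 X221.014 Y59.922 F3951
G1 X193.427 Y65.591
G1 X162.485 Y72.993
G1 X128.188 Y82.126
G1 X90.537 Y92.992
G1 X49.531 Y105.590
M5
G0 X36.958 Y48.838
M4 S405
G1 X49.052 Y36.873 F1804
G1 X106.436 Y114.018
G1 X141.184 Y77.691
G1 X36.958 Y48.838
M5
G0 X172.926 Y72.287
M4 S267
G1 X85.748 Y14.717 F3951
G1 X11.796 Y113.984
G1 X31.132 Y102.977
G1 X19.418 Y19.621
M5
G0 X0.000 Y0.000

Since the viewBox matches the mm dimensions, user units are millimetres directly. The only transform is the Y-flip y_m = 130.513 − y_svg.

Shape 1 is a regular polygon drawn with `<polygon>`. Its stroke #ff0000 means score at S405, F1804. After flipping Y the toolpath is (91.897,108.107) → (77.233,84.691) → (53.817,99.355) → (68.481,122.771) → (91.897,108.107), returning to the start.

Shape 2 is a closed polygon drawn with `<polygon>`. Its stroke #ff0000 means score at S405, F1804. After flipping Y the toolpath is (25.741,42.054) → (55.964,102.725) → (49.250,9.181) → (181.502,58.339) → (13.551,112.473) → (71.335,93.704) → (25.741,42.054), returning to the start.

Shape 3 is a circle drawn with `<circle>`. Its stroke #ff00ff means engrave at S267, F3951. After flipping Y the toolpath is (45.449,24.826) → (43.114,33.541) → (36.734,39.921) → (28.019,42.256) → (19.304,39.921) → (12.924,33.541) → (10.589,24.826) → (12.924,16.111) → (19.304,9.731) → (28.019,7.396) → (36.734,9.731) → (43.114,16.111) → (45.449,24.826), returning to the start.

Shape 4 is a regular polygon drawn with `<path>`. Its stroke #ff0000 means score at S405, F1804. After flipping Y the toolpath is (151.665,12.988) → (139.555,6.487) → (126.922,11.902) → (123.278,25.155) → (131.369,36.266) → (145.100,36.869) → (154.132,26.509) → (151.665,12.988), returning to the start.

Shape 5 is a quadratic bezier drawn with `<path>`. Its stroke #ff00ff means engrave at S267, F3951. After flipping Y the toolpath is (245.247,55.985) → (221.014,59.922) → (193.427,65.591) → (162.485,72.993) → (128.188,82.126) → (90.537,92.992) → (49.531,105.590).

Shape 6 is a closed polygon drawn with `<path>`. Its stroke #ff0000 means score at S405, F1804. After flipping Y the toolpath is (36.958,48.838) → (49.052,36.873) → (106.436,114.018) → (141.184,77.691) → (36.958,48.838), returning to the start.

Shape 7 is a open polyline drawn with `<polyline>`. Its stroke #ff00ff means engrave at S267, F3951. After flipping Y the toolpath is (172.926,72.287) → (85.748,14.717) → (11.796,113.984) → (31.132,102.977) → (19.418,19.621).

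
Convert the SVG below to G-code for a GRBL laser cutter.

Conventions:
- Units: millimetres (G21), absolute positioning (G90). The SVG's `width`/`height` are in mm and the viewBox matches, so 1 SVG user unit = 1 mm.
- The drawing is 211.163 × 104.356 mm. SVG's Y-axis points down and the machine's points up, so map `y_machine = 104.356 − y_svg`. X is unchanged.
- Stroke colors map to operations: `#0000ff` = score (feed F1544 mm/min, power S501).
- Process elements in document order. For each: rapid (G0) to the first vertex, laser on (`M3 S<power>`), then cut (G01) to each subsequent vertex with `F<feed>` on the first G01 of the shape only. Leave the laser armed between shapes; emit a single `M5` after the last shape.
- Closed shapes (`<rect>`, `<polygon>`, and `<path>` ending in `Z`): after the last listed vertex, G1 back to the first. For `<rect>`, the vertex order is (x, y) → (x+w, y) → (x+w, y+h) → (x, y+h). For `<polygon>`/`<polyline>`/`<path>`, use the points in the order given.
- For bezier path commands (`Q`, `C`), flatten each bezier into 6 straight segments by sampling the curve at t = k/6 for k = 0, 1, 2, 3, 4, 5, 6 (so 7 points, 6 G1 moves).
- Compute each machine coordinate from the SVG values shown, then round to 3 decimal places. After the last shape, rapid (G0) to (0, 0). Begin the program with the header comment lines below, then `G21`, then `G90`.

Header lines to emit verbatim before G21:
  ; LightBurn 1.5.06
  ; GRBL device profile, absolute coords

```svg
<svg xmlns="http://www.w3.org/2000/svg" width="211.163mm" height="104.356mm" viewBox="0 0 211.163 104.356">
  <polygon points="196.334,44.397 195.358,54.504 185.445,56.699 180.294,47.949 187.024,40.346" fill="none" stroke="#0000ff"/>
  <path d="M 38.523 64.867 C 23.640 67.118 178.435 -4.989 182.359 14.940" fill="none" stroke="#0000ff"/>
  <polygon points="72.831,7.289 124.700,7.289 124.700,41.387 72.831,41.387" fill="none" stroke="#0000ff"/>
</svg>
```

; LightBurn 1.5.06
; GRBL device profile, absolute coords
G21
G90
G0 X196.334 Y59.959
M3 S501
G01 X195.358 Y49.852 F1544
G01 X185.445 Y47.657
G01 X180.294 Y56.407
G01 X187.024 Y64.010
G01 X196.334 Y59.959
G0 X38.523 Y39.489
M3 S501
G01 X43.737 Y43.790 F1544
G01 X68.327 Y55.861
G01 X103.388 Y71.082
G01 X140.017 Y84.829
G01 X169.308 Y92.481
G01 X182.359 Y89.416
G0 X72.831 Y97.067
M3 S501
G01 X124.700 Y97.067 F1544
G01 X124.700 Y62.969
G01 X72.831 Y62.969
G01 X72.831 Y97.067
M5
G0 X0.000 Y0.000

viewBox `0 0 211.163 104.356` with mm width/height → 1 unit = 1 mm. Flip: y_m = 104.356 − y_svg.

**Shape 1** — `<polygon>` regular polygon, stroke `#0000ff` → score (S501, F1544). Machine vertices: (196.334,59.959) → (195.358,49.852) → (185.445,47.657) → (180.294,56.407) → (187.024,64.010) → (196.334,59.959). Closed: final G1 returns to the first vertex.

**Shape 2** — `<path>` cubic bezier, stroke `#0000ff` → score (S501, F1544). Control points (SVG): P0=(38.523,64.867), P1=(23.640,67.118), P2=(178.435,-4.989), P3=(182.359,14.940); sampled at t=k/6. Machine vertices: (38.523,39.489) → (43.737,43.790) → (68.327,55.861) → (103.388,71.082) → (140.017,84.829) → (169.308,92.481) → (182.359,89.416). Open path.

**Shape 3** — `<polygon>` rectangle, stroke `#0000ff` → score (S501, F1544). Machine vertices: (72.831,97.067) → (124.700,97.067) → (124.700,62.969) → (72.831,62.969) → (72.831,97.067). Closed: final G1 returns to the first vertex.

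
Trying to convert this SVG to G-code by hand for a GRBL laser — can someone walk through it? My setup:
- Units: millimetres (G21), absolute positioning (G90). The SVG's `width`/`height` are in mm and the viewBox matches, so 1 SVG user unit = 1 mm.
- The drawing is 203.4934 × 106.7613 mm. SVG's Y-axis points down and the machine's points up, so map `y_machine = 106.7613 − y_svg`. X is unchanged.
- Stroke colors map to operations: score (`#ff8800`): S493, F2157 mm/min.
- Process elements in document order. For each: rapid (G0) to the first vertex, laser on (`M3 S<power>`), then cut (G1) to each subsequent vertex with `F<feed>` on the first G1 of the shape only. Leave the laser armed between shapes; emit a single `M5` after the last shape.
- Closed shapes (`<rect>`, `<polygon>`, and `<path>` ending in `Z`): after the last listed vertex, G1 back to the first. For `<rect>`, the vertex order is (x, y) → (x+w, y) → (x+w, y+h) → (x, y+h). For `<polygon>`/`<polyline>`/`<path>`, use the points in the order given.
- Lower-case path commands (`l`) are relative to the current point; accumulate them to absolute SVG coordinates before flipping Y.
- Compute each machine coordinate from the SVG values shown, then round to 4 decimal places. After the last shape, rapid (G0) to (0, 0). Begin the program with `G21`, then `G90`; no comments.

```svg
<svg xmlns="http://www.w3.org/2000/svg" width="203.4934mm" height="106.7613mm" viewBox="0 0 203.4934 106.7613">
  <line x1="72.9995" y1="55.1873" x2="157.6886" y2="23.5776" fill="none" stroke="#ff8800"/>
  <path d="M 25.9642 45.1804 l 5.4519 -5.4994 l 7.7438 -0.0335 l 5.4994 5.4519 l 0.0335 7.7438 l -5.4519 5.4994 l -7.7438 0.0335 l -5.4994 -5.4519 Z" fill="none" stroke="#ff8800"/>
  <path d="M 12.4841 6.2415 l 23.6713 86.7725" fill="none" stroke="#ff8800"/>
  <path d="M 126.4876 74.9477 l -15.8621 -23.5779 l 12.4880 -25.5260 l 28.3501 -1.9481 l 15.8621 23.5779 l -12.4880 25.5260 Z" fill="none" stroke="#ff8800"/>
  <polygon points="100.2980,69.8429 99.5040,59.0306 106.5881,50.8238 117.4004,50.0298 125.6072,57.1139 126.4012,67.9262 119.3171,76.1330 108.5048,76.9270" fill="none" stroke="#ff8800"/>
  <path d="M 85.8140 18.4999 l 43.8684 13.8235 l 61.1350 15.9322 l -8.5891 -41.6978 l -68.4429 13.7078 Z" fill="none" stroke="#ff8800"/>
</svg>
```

viewBox `0 0 203.4934 106.7613` with mm width/height → 1 unit = 1 mm. Flip: y_m = 106.7613 − y_svg.

**Shape 1** — `<line>` line segment, stroke `#ff8800` → score (S493, F2157). Machine vertices: (72.9995,51.5740) → (157.6886,83.1837). Open path.

**Shape 2** — `<path>` regular polygon, stroke `#ff8800` → score (S493, F2157). Machine vertices: (25.9642,61.5809) → (31.4161,67.0803) → (39.1599,67.1138) → (44.6593,61.6619) → (44.6928,53.9181) → (39.2409,48.4187) → (31.4971,48.3852) → (25.9977,53.8371) → (25.9642,61.5809). Closed: final G1 returns to the first vertex.

**Shape 3** — `<path>` line segment, stroke `#ff8800` → score (S493, F2157). Machine vertices: (12.4841,100.5198) → (36.1554,13.7473). Open path.

**Shape 4** — `<path>` regular polygon, stroke `#ff8800` → score (S493, F2157). Machine vertices: (126.4876,31.8136) → (110.6255,55.3915) → (123.1135,80.9175) → (151.4636,82.8656) → (167.3257,59.2877) → (154.8377,33.7617) → (126.4876,31.8136). Closed: final G1 returns to the first vertex.

**Shape 5** — `<polygon>` regular polygon, stroke `#ff8800` → score (S493, F2157). Machine vertices: (100.2980,36.9184) → (99.5040,47.7307) → (106.5881,55.9375) → (117.4004,56.7315) → (125.6072,49.6474) → (126.4012,38.8351) → (119.3171,30.6283) → (108.5048,29.8343) → (100.2980,36.9184). Closed: final G1 returns to the first vertex.

**Shape 6** — `<path>` closed polygon, stroke `#ff8800` → score (S493, F2157). Machine vertices: (85.8140,88.2614) → (129.6824,74.4379) → (190.8174,58.5057) → (182.2283,100.2035) → (113.7854,86.4957) → (85.8140,88.2614). Closed: final G1 returns to the first vertex.

G21
G90
G0 X72.9995 Y51.5740
M3 S493
G1 X157.6886 Y83.1837 F2157
G0 X25.9642 Y61.5809
M3 S493
G1 X31.4161 Y67.0803 F2157
G1 X39.1599 Y67.1138
G1 X44.6593 Y61.6619
G1 X44.6928 Y53.9181
G1 X39.2409 Y48.4187
G1 X31.4971 Y48.3852
G1 X25.9977 Y53.8371
G1 X25.9642 Y61.5809
G0 X12.4841 Y100.5198
M3 S493
G1 X36.1554 Y13.7473 F2157
G0 X126.4876 Y31.8136
M3 S493
G1 X110.6255 Y55.3915 F2157
G1 X123.1135 Y80.9175
G1 X151.4636 Y82.8656
G1 X167.3257 Y59.2877
G1 X154.8377 Y33.7617
G1 X126.4876 Y31.8136
G0 X100.2980 Y36.9184
M3 S493
G1 X99.5040 Y47.7307 F2157
G1 X106.5881 Y55.9375
G1 X117.4004 Y56.7315
G1 X125.6072 Y49.6474
G1 X126.4012 Y38.8351
G1 X119.3171 Y30.6283
G1 X108.5048 Y29.8343
G1 X100.2980 Y36.9184
G0 X85.8140 Y88.2614
M3 S493
G1 X129.6824 Y74.4379 F2157
G1 X190.8174 Y58.5057
G1 X182.2283 Y100.2035
G1 X113.7854 Y86.4957
G1 X85.8140 Y88.2614
M5
G0 X0.0000 Y0.0000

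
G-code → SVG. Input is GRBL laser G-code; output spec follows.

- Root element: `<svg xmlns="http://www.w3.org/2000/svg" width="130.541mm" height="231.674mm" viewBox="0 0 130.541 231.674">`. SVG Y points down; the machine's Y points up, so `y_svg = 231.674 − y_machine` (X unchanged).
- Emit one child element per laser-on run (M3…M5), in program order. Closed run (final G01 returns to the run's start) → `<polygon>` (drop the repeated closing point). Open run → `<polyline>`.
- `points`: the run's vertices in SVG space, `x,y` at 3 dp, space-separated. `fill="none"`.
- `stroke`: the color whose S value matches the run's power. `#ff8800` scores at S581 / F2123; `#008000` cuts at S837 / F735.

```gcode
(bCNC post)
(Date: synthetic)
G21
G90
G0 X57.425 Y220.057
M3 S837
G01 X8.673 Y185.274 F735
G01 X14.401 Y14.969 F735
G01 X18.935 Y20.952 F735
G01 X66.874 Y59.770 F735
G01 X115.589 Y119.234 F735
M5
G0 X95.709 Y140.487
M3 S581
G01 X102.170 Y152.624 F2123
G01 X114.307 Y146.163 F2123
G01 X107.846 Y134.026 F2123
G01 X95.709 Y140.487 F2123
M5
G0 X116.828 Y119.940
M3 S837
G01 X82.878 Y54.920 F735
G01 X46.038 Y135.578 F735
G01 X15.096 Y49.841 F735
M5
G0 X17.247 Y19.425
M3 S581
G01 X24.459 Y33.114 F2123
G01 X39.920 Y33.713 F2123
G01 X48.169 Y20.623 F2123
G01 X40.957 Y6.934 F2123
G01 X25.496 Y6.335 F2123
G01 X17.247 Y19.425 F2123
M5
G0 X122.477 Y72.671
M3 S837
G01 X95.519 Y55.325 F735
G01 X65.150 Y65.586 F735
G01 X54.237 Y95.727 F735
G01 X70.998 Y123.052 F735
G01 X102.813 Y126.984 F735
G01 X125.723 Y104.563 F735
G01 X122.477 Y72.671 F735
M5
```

<svg xmlns="http://www.w3.org/2000/svg" width="130.541mm" height="231.674mm" viewBox="0 0 130.541 231.674">
  <polyline points="57.425,11.617 8.673,46.400 14.401,216.705 18.935,210.722 66.874,171.904 115.589,112.440" fill="none" stroke="#008000"/>
  <polygon points="95.709,91.187 102.170,79.050 114.307,85.511 107.846,97.648" fill="none" stroke="#ff8800"/>
  <polyline points="116.828,111.734 82.878,176.754 46.038,96.096 15.096,181.833" fill="none" stroke="#008000"/>
  <polygon points="17.247,212.249 24.459,198.560 39.920,197.961 48.169,211.051 40.957,224.740 25.496,225.339" fill="none" stroke="#ff8800"/>
  <polygon points="122.477,159.003 95.519,176.349 65.150,166.088 54.237,135.947 70.998,108.622 102.813,104.690 125.723,127.111" fill="none" stroke="#008000"/>
</svg>

Each laser-on run becomes one SVG element. Flip Y back into SVG space with y_svg = 231.674 − y_machine.

Run 1: the run's S837 means `#008000` (cut). The run is open, so emit a `<polyline>` with points (Y-flipped): 57.425,11.617 8.673,46.400 14.401,216.705 18.935,210.722 66.874,171.904 115.589,112.440.

Run 2: power S581 maps to stroke `#ff8800` (score). The run returns to its start, so emit a `<polygon>` with points (Y-flipped): 95.709,91.187 102.170,79.050 114.307,85.511 107.846,97.648.

Run 3: power S837 maps to stroke `#008000` (cut). The run is open, so emit a `<polyline>` with points (Y-flipped): 116.828,111.734 82.878,176.754 46.038,96.096 15.096,181.833.

Run 4: power S581 maps to stroke `#ff8800` (score). The run returns to its start, so emit a `<polygon>` with points (Y-flipped): 17.247,212.249 24.459,198.560 39.920,197.961 48.169,211.051 40.957,224.740 25.496,225.339.

Run 5: the run's S837 means `#008000` (cut). The run returns to its start, so emit a `<polygon>` with points (Y-flipped): 122.477,159.003 95.519,176.349 65.150,166.088 54.237,135.947 70.998,108.622 102.813,104.690 125.723,127.111.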